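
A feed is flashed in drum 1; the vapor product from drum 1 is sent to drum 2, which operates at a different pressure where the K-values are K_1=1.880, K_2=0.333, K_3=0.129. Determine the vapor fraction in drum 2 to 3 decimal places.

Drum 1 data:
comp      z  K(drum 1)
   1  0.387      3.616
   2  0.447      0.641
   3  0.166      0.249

V/F (drum 2) = 0.326

Drum 1:
Let ψ₁ = V/F and solve Σ zᵢ(Kᵢ−1)/(1+ψ₁(Kᵢ−1)) = 0.
Feasibility: ΣzᵢKᵢ = 1.727, Σzᵢ/Kᵢ = 1.471 — both > 1, two phases present.
Newton iteration, ψ₁⁰ = 0.56:
  ψ₁ = 0.560: g = -0.0053, g' = -0.805 → ψ₁ = 0.553
Converged at ψ₁ = 0.553.
Drum-1 compositions:
  1: x = 0.158, y = 0.572
  2: x = 0.558, y = 0.358
  3: x = 0.284, y = 0.071
Drum-2 feed = drum-1 vapor: z₂ = (0.5717, 0.3576, 0.0707).
Drum 2:
Newton iteration, ψ₂⁰ = 0.5:
  ψ₂ = 0.500: g = -0.1176, g' = -0.740 → ψ₂ = 0.341
  ψ₂ = 0.341: g = -0.0094, g' = -0.637 → ψ₂ = 0.326
Converged at ψ₂ = 0.326.
  1: x = 0.444, y = 0.835
  2: x = 0.457, y = 0.152
  3: x = 0.099, y = 0.013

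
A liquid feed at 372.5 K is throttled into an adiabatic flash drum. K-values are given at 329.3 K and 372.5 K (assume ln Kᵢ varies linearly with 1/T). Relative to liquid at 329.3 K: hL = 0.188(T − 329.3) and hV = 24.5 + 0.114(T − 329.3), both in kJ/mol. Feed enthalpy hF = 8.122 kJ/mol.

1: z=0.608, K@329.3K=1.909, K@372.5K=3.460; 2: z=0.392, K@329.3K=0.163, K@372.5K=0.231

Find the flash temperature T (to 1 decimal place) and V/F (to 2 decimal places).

T = 331.0 K, V/F = 0.32

Adiabatic flash: solve Rachford–Rice at each trial T, then check hF = ψ·hV(T) + (1−ψ)·hL(T).
  T = 329.3 K: K = (1.909, 0.163), RR gives ψ = 0.295, H_out = 7.231 kJ/mol
  T = 372.5 K: K = (3.460, 0.231), RR gives ψ = 0.631, H_out = 21.570 kJ/mol
  T = 350.9 K: K = (2.618, 0.196), RR gives ψ = 0.514, H_out = 15.832 kJ/mol
  T = 340.1 K: K = (2.247, 0.179), RR gives ψ = 0.426, H_out = 12.136 kJ/mol
  T = 334.7 K: K = (2.074, 0.171), RR gives ψ = 0.368, H_out = 9.894 kJ/mol
  T = 332.0 K: K = (1.990, 0.167), RR gives ψ = 0.334, H_out = 8.626 kJ/mol
  T = 330.6 K: K = (1.948, 0.165), RR gives ψ = 0.315, H_out = 7.920 kJ/mol
Linear interpolation between T = 330.6 (H_out = 7.920) and T = 332.0 (H_out = 8.626) on hF = 8.122 gives T ≈ 331.0 K, at which ψ = 0.32.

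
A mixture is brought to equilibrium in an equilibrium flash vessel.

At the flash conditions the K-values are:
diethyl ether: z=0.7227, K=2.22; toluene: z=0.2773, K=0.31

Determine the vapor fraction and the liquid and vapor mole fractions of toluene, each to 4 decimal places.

ψ = 0.8201, x_toluene = 0.6387, y_toluene = 0.1980

Iterate (Newton) starting at ψ = 0.32:
  ψ = 0.3200: g = 0.38857, g' = -0.7739 → ψ = 0.8221
  ψ = 0.8221: g = -0.00197, g' = -0.9731 → ψ = 0.8201
Converged at ψ = 0.8201.
Compositions from xᵢ = zᵢ/(1+ψ(Kᵢ−1)), yᵢ = Kᵢxᵢ:
  diethyl ether: x = 0.3613, y = 0.8020
  toluene: x = 0.6387, y = 0.1980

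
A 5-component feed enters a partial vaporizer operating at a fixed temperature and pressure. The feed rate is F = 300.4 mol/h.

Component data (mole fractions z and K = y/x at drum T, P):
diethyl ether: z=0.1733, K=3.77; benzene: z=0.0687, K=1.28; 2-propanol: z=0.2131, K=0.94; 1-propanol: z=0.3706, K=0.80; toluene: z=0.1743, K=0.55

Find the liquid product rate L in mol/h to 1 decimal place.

Material balance + equilibrium reduce to Σ zᵢ(Kᵢ−1)/(1+V/F(Kᵢ−1)) = 0.
g(0) = ΣzᵢKᵢ − 1 = 0.3339 and g(1) = 1 − Σzᵢ/Kᵢ = -0.1065, so a root lies in (0, 1).
Newton–Raphson from V/F = 0.33:
  V/F = 0.3300: g = 0.08389, g' = -0.4339 → V/F = 0.5233
  V/F = 0.5233: g = 0.01416, g' = -0.3054 → V/F = 0.5697
  V/F = 0.5697: g = 0.00043, g' = -0.2876 → V/F = 0.5712
Converged at V/F = 0.5712.
Then V = V/F·F = 0.5712·300.4 = 171.6 mol/h and L = F − V = 128.8 mol/h.

L = 128.8 mol/h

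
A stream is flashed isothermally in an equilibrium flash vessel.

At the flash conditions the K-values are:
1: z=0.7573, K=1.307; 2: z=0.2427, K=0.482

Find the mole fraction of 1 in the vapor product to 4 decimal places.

Material balance + equilibrium reduce to Σ zᵢ(Kᵢ−1)/(1+V/F(Kᵢ−1)) = 0.
Feasibility: ΣzᵢKᵢ = 1.1068, Σzᵢ/Kᵢ = 1.0829 — both > 1, two phases present.
Binary case is linear: z₁(K₁−1)(1+V/F(K₂−1)) + z₂(K₂−1)(1+V/F(K₁−1)) = 0
⇒ V/F = [z₁(K₁−1)+z₂(K₂−1)] / [−(K₁−1)(K₂−1)] = 0.10677/0.15903 = 0.6714
Compositions from xᵢ = zᵢ/(1+V/F(Kᵢ−1)), yᵢ = Kᵢxᵢ:
  1: x = 0.6279, y = 0.8206
  2: x = 0.3721, y = 0.1794

y_1 = 0.8206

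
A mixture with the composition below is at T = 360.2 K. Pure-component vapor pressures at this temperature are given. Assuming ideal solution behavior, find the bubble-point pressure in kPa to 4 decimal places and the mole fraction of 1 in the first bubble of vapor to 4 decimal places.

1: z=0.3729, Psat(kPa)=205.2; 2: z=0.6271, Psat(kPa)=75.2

Pbub = 123.6770 kPa, y_1 = 0.6187

At the bubble point ψ → 0, so ΣzᵢKᵢ = 1 with Kᵢ = Pᵢˢᵃᵗ/P ⇒ P = ΣzᵢPᵢˢᵃᵗ.
P = 0.3729·205.2 + 0.6271·75.2 = 123.6770 kPa
yᵢ = zᵢPᵢˢᵃᵗ/P ⇒ y_1 = 0.3729·205.2/123.6770 = 0.6187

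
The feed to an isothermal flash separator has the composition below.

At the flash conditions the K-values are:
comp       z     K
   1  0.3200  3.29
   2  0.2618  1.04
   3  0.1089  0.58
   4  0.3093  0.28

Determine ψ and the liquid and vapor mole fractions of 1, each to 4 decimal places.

Rachford–Rice: g(ψ) = Σ zᵢ(Kᵢ−1)/(1+ψ(Kᵢ−1)) = 0.
Check two-phase: ΣzᵢKᵢ = 1.4748 > 1 and Σzᵢ/Kᵢ = 1.6414 > 1, so g(0) = 0.4748 > 0 and g(1) = -0.6414 < 0.
Newton iteration, ψ⁰ = 0.5:
  ψ = 0.5000: g = -0.05396, g' = -0.7874 → ψ = 0.4315
  ψ = 0.4315: g = -0.00002, g' = -0.7911 → ψ = 0.4314
Converged at ψ = 0.4314.
Compositions from xᵢ = zᵢ/(1+ψ(Kᵢ−1)), yᵢ = Kᵢxᵢ:
  1: x = 0.1610, y = 0.5296
  2: x = 0.2574, y = 0.2677
  3: x = 0.1330, y = 0.0771
  4: x = 0.4487, y = 0.1256

ψ = 0.4314, x_1 = 0.1610, y_1 = 0.5296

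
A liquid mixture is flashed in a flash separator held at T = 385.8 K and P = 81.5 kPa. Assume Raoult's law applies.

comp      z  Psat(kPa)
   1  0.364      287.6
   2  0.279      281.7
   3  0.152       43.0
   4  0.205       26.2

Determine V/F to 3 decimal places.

Raoult's law: Kᵢ = Pᵢˢᵃᵗ/P = Pᵢˢᵃᵗ/81.5.
  K_1 = 287.6/81.5 = 3.52883, K_2 = 281.7/81.5 = 3.45644, K_3 = 43.0/81.5 = 0.52761, K_4 = 26.2/81.5 = 0.32147
Rachford–Rice: g(V/F) = Σ zᵢ(Kᵢ−1)/(1+V/F(Kᵢ−1)) = 0.
Feasibility: ΣzᵢKᵢ = 2.395, Σzᵢ/Kᵢ = 1.110 — both > 1, two phases present.
Newton iteration, V/F⁰ = 0.37:
  V/F = 0.370: g = 0.5618, g' = -1.301 → V/F = 0.802
  V/F = 0.802: g = 0.1142, g' = -0.987 → V/F = 0.918
  V/F = 0.918: g = -0.0074, g' = -1.138 → V/F = 0.911
Converged at V/F = 0.911.

V/F = 0.911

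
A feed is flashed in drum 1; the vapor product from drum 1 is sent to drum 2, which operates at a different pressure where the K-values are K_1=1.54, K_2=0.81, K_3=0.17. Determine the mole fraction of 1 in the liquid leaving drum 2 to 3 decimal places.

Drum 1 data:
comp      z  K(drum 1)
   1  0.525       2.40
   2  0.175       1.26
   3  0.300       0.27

x_1 (drum 2) = 0.508

Drum 1:
Let ψ₁ = V/F and solve Σ zᵢ(Kᵢ−1)/(1+ψ₁(Kᵢ−1)) = 0.
g(0) = ΣzᵢKᵢ − 1 = 0.561 and g(1) = 1 − Σzᵢ/Kᵢ = -0.469, so a root lies in (0, 1).
Newton–Raphson from ψ₁ = 0.5:
  ψ₁ = 0.500: g = 0.1277, g' = -0.762 → ψ₁ = 0.668
  ψ₁ = 0.668: g = -0.0086, g' = -0.892 → ψ₁ = 0.658
Converged at ψ₁ = 0.658.
Drum-1 compositions:
  1: x = 0.273, y = 0.656
  2: x = 0.149, y = 0.188
  3: x = 0.577, y = 0.156
Drum-2 feed = drum-1 vapor: z₂ = (0.6558, 0.1883, 0.1559).
Drum 2:
Rachford–Rice: g(ψ₂) = Σ zᵢ(Kᵢ−1)/(1+ψ₂(Kᵢ−1)) = 0.
Feasibility: ΣzᵢKᵢ = 1.189, Σzᵢ/Kᵢ = 1.575 — both > 1, two phases present.
Newton–Raphson from ψ₂ = 0.68:
  ψ₂ = 0.680: g = -0.0790, g' = -0.677 → ψ₂ = 0.563
  ψ₂ = 0.563: g = -0.0115, g' = -0.500 → ψ₂ = 0.540
Converged at ψ₂ = 0.540.
  1: x = 0.508, y = 0.782
  2: x = 0.210, y = 0.170
  3: x = 0.282, y = 0.048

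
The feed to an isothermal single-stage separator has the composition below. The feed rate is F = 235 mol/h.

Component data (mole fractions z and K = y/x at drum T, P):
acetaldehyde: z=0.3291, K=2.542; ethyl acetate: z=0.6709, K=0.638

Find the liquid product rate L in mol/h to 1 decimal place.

Let ψ = V/F and solve Σ zᵢ(Kᵢ−1)/(1+ψ(Kᵢ−1)) = 0.
g(0) = ΣzᵢKᵢ − 1 = 0.2646 and g(1) = 1 − Σzᵢ/Kᵢ = -0.1810, so a root lies in (0, 1).
Binary case is linear: z₁(K₁−1)(1+ψ(K₂−1)) + z₂(K₂−1)(1+ψ(K₁−1)) = 0
⇒ ψ = [z₁(K₁−1)+z₂(K₂−1)] / [−(K₁−1)(K₂−1)] = 0.26461/0.55820 = 0.4740
Then V = ψ·F = 0.4740·235 = 111.4 mol/h and L = F − V = 123.6 mol/h.

L = 123.6 mol/h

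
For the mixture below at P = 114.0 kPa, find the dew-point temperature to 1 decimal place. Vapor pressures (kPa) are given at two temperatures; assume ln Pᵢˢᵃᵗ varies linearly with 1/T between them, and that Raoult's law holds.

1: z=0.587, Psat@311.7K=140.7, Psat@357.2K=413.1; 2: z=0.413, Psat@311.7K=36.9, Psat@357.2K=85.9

Dew-point temperature: Σzᵢ·P/Pᵢˢᵃᵗ(T) = 1. Interpolate ln Pᵢˢᵃᵗ = aᵢ + bᵢ/T.
  T = 311.7 K: ΣzᵢP/Pᵢˢᵃᵗ = 1.7515
  T = 357.2 K: ΣzᵢP/Pᵢˢᵃᵗ = 0.7101
  T = 334.4 K: ΣzᵢP/Pᵢˢᵃᵗ = 1.0812
  T = 345.8 K: ΣzᵢP/Pᵢˢᵃᵗ = 0.8699
  T = 340.1 K: ΣzᵢP/Pᵢˢᵃᵗ = 0.9680
  T = 337.2 K: ΣzᵢP/Pᵢˢᵃᵗ = 1.0236
Interpolating between 337.2 K and 340.1 K gives T ≈ 338.4 K.

T = 338.4 K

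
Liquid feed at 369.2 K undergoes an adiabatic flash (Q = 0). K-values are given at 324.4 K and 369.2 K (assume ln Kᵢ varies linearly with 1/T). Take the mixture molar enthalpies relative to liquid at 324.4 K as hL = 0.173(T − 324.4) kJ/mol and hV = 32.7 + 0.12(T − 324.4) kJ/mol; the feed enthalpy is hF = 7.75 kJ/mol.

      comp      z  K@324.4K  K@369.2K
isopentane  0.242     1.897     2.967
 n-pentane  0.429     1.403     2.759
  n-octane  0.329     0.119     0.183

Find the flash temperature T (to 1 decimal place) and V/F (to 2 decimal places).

T = 326.3 K, V/F = 0.23

Adiabatic flash: solve Rachford–Rice at each trial T, then check hF = ψ·hV(T) + (1−ψ)·hL(T).
  T = 324.4 K: K = (1.897, 1.403, 0.119), RR gives ψ = 0.186, H_out = 6.094 kJ/mol
  T = 369.2 K: K = (2.967, 2.759, 0.183), RR gives ψ = 0.642, H_out = 27.208 kJ/mol
  T = 346.8 K: K = (2.407, 2.011, 0.150), RR gives ψ = 0.501, H_out = 19.668 kJ/mol
  T = 335.6 K: K = (2.145, 1.690, 0.134), RR gives ψ = 0.383, H_out = 14.249 kJ/mol
  T = 330.0 K: K = (2.019, 1.542, 0.126), RR gives ψ = 0.299, H_out = 10.665 kJ/mol
  T = 327.2 K: K = (1.958, 1.472, 0.123), RR gives ψ = 0.247, H_out = 8.531 kJ/mol
  T = 325.8 K: K = (1.927, 1.437, 0.121), RR gives ψ = 0.218, H_out = 7.355 kJ/mol
Linear interpolation between T = 325.8 (H_out = 7.355) and T = 327.2 (H_out = 8.531) on hF = 7.75 gives T ≈ 326.3 K, at which ψ = 0.23.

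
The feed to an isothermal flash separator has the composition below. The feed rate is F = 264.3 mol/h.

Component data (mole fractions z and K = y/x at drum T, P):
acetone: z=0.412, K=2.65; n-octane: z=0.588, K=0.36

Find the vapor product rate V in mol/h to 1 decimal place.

V = 76.0 mol/h

Rachford–Rice: g(V/F) = Σ zᵢ(Kᵢ−1)/(1+V/F(Kᵢ−1)) = 0.
g(0) = ΣzᵢKᵢ − 1 = 0.303 and g(1) = 1 − Σzᵢ/Kᵢ = -0.789, so a root lies in (0, 1).
Binary case is linear: z₁(K₁−1)(1+V/F(K₂−1)) + z₂(K₂−1)(1+V/F(K₁−1)) = 0
⇒ V/F = [z₁(K₁−1)+z₂(K₂−1)] / [−(K₁−1)(K₂−1)] = 0.3035/1.0560 = 0.287
Then V = V/F·F = 0.2874·264.3 = 76.0 mol/h and L = F − V = 188.3 mol/h.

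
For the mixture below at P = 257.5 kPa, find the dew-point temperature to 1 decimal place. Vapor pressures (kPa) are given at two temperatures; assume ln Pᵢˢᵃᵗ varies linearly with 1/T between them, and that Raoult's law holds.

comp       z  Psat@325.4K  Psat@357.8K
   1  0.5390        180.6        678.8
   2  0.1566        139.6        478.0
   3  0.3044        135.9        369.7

Dew-point temperature: Σzᵢ·P/Pᵢˢᵃᵗ(T) = 1. Interpolate ln Pᵢˢᵃᵗ = aᵢ + bᵢ/T.
  T = 325.4 K: ΣzᵢP/Pᵢˢᵃᵗ = 1.6341
  T = 357.8 K: ΣzᵢP/Pᵢˢᵃᵗ = 0.5008
  T = 341.6 K: ΣzᵢP/Pᵢˢᵃᵗ = 0.8773
  T = 333.5 K: ΣzᵢP/Pᵢˢᵃᵗ = 1.1874
  T = 337.6 K: ΣzᵢP/Pᵢˢᵃᵗ = 1.0167
  T = 339.6 K: ΣzᵢP/Pᵢˢᵃᵗ = 0.9440
  T = 338.6 K: ΣzᵢP/Pᵢˢᵃᵗ = 0.9795
Interpolating between 337.6 K and 338.6 K gives T ≈ 338.0 K.

T = 338.0 K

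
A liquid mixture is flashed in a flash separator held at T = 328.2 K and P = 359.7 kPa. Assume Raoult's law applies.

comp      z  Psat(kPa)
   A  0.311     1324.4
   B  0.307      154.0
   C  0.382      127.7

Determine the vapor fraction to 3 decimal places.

Raoult's law: Kᵢ = Pᵢˢᵃᵗ/P = Pᵢˢᵃᵗ/359.7.
  K_A = 1324.4/359.7 = 3.68196, K_B = 154.0/359.7 = 0.42813, K_C = 127.7/359.7 = 0.35502
Material balance + equilibrium reduce to Σ zᵢ(Kᵢ−1)/(1+ψ(Kᵢ−1)) = 0.
g(0) = ΣzᵢKᵢ − 1 = 0.412 and g(1) = 1 − Σzᵢ/Kᵢ = -0.878, so a root lies in (0, 1).
Iterate (Newton) starting at ψ = 0.5:
  ψ = 0.500: g = -0.2532, g' = -0.951 → ψ = 0.234
  ψ = 0.234: g = 0.0198, g' = -1.199 → ψ = 0.250
  ψ = 0.250: g = 0.0003, g' = -1.163 → ψ = 0.251
Converged at ψ = 0.251.

ψ = 0.251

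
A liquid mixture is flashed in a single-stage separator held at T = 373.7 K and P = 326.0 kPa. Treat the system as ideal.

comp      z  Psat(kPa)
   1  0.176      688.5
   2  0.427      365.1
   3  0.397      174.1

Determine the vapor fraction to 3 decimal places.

ψ = 0.224

Raoult's law: Kᵢ = Pᵢˢᵃᵗ/P = Pᵢˢᵃᵗ/326.0.
  K_1 = 688.5/326.0 = 2.11196, K_2 = 365.1/326.0 = 1.11994, K_3 = 174.1/326.0 = 0.53405
Material balance + equilibrium reduce to Σ zᵢ(Kᵢ−1)/(1+ψ(Kᵢ−1)) = 0.
g(0) = ΣzᵢKᵢ − 1 = 0.062 and g(1) = 1 − Σzᵢ/Kᵢ = -0.208, so a root lies in (0, 1).
Iterate (Newton) starting at ψ = 0.55:
  ψ = 0.550: g = -0.0792, g' = -0.245 → ψ = 0.227
  ψ = 0.227: g = -0.0006, g' = -0.252 → ψ = 0.224
Converged at ψ = 0.224.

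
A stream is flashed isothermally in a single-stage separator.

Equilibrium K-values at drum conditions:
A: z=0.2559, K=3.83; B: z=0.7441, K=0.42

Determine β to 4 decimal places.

Material balance + equilibrium reduce to Σ zᵢ(Kᵢ−1)/(1+β(Kᵢ−1)) = 0.
Check two-phase: ΣzᵢKᵢ = 1.2926 > 1 and Σzᵢ/Kᵢ = 1.8385 > 1, so g(0) = 0.2926 > 0 and g(1) = -0.8385 < 0.
Newton–Raphson from β = 0.57:
  β = 0.5700: g = -0.36758, g' = -0.8588 → β = 0.1420
  β = 0.1420: g = 0.04633, g' = -1.3403 → β = 0.1765
  β = 0.1765: g = 0.00212, g' = -1.2221 → β = 0.1783
Converged at β = 0.1783.

β = 0.1783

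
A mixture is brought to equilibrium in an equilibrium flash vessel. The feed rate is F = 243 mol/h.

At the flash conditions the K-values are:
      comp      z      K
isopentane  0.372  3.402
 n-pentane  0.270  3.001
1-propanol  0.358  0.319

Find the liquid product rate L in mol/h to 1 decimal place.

L = 53.1 mol/h

Rachford–Rice: g(ψ) = Σ zᵢ(Kᵢ−1)/(1+ψ(Kᵢ−1)) = 0.
g(0) = ΣzᵢKᵢ − 1 = 1.190 and g(1) = 1 − Σzᵢ/Kᵢ = -0.322, so a root lies in (0, 1).
Iterate (Newton) starting at ψ = 0.61:
  ψ = 0.610: g = 0.1887, g' = -1.058 → ψ = 0.788
  ψ = 0.788: g = -0.0080, g' = -1.193 → ψ = 0.782
Converged at ψ = 0.782.
Then V = ψ·F = 0.7816·243 = 189.9 mol/h and L = F − V = 53.1 mol/h.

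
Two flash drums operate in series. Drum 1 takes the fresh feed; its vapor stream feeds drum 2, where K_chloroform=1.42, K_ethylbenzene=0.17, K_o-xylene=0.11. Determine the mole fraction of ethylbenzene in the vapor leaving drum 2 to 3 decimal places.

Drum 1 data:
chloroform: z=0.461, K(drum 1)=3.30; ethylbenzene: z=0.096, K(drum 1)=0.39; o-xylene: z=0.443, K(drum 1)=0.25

y_ethylbenzene (drum 2) = 0.013

Drum 1:
Material balance + equilibrium reduce to Σ zᵢ(Kᵢ−1)/(1+ψ₁(Kᵢ−1)) = 0.
Feasibility: ΣzᵢKᵢ = 1.669, Σzᵢ/Kᵢ = 2.158 — both > 1, two phases present.
Newton iteration, ψ₁⁰ = 0.5:
  ψ₁ = 0.500: g = -0.1227, g' = -1.239 → ψ₁ = 0.401
  ψ₁ = 0.401: g = -0.0011, g' = -1.232 → ψ₁ = 0.400
Converged at ψ₁ = 0.400.
Drum-1 compositions:
  chloroform: x = 0.240, y = 0.792
  ethylbenzene: x = 0.127, y = 0.050
  o-xylene: x = 0.633, y = 0.158
Drum-2 feed = drum-1 vapor: z₂ = (0.7922, 0.0495, 0.1582).
Drum 2:
Let ψ₂ = V/F and solve Σ zᵢ(Kᵢ−1)/(1+ψ₂(Kᵢ−1)) = 0.
g(0) = ΣzᵢKᵢ − 1 = 0.151 and g(1) = 1 − Σzᵢ/Kᵢ = -1.288, so a root lies in (0, 1).
Newton–Raphson from ψ₂ = 0.39:
  ψ₂ = 0.390: g = 0.0094, g' = -0.472 → ψ₂ = 0.410
Converged at ψ₂ = 0.410.
  chloroform: x = 0.676, y = 0.960
  ethylbenzene: x = 0.075, y = 0.013
  o-xylene: x = 0.249, y = 0.027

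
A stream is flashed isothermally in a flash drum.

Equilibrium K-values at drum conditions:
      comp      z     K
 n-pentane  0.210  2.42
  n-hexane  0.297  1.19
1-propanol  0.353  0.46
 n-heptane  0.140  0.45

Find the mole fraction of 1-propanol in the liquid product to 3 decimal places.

x_1-propanol = 0.389

Rachford–Rice: g(ψ) = Σ zᵢ(Kᵢ−1)/(1+ψ(Kᵢ−1)) = 0.
Feasibility: ΣzᵢKᵢ = 1.087, Σzᵢ/Kᵢ = 1.415 — both > 1, two phases present.
Iterate (Newton) starting at ψ = 0.41:
  ψ = 0.410: g = -0.1034, g' = -0.419 → ψ = 0.163
  ψ = 0.163: g = 0.0033, g' = -0.464 → ψ = 0.170
Converged at ψ = 0.170.
Compositions from xᵢ = zᵢ/(1+ψ(Kᵢ−1)), yᵢ = Kᵢxᵢ:
  n-pentane: x = 0.169, y = 0.409
  n-hexane: x = 0.288, y = 0.342
  1-propanol: x = 0.389, y = 0.179
  n-heptane: x = 0.154, y = 0.070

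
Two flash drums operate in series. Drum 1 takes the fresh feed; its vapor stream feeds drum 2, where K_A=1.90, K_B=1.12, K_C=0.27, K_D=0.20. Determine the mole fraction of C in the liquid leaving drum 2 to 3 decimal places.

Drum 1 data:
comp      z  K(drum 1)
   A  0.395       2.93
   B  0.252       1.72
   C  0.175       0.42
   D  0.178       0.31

x_C (drum 2) = 0.215

Drum 1:
Newton iteration, ψ₁⁰ = 0.5:
  ψ₁ = 0.500: g = 0.1909, g' = -0.766 → ψ₁ = 0.749
  ψ₁ = 0.749: g = -0.0042, g' = -0.848 → ψ₁ = 0.744
Converged at ψ₁ = 0.744.
Drum-1 compositions:
  A: x = 0.162, y = 0.475
  B: x = 0.164, y = 0.282
  C: x = 0.308, y = 0.129
  D: x = 0.366, y = 0.113
Drum-2 feed = drum-1 vapor: z₂ = (0.4750, 0.2822, 0.1293, 0.1134).
Drum 2:
Let ψ₂ = V/F and solve Σ zᵢ(Kᵢ−1)/(1+ψ₂(Kᵢ−1)) = 0.
Feasibility: ΣzᵢKᵢ = 1.276, Σzᵢ/Kᵢ = 1.548 — both > 1, two phases present.
Newton–Raphson from ψ₂ = 0.5:
  ψ₂ = 0.500: g = 0.0269, g' = -0.559 → ψ₂ = 0.548
  ψ₂ = 0.548: g = -0.0009, g' = -0.598 → ψ₂ = 0.547
Converged at ψ₂ = 0.547.
  A: x = 0.318, y = 0.605
  B: x = 0.265, y = 0.297
  C: x = 0.215, y = 0.058
  D: x = 0.202, y = 0.040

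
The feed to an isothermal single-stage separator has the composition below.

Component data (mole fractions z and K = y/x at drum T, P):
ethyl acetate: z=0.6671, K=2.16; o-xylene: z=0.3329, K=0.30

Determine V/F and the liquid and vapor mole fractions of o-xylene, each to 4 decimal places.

Material balance + equilibrium reduce to Σ zᵢ(Kᵢ−1)/(1+V/F(Kᵢ−1)) = 0.
Feasibility: ΣzᵢKᵢ = 1.5408, Σzᵢ/Kᵢ = 1.4185 — both > 1, two phases present.
Newton iteration, V/F⁰ = 0.5:
  V/F = 0.5000: g = 0.13126, g' = -0.7457 → V/F = 0.6760
  V/F = 0.6760: g = -0.00865, g' = -0.8698 → V/F = 0.6661
  V/F = 0.6661: g = -0.00006, g' = -0.8583 → V/F = 0.6660
Converged at V/F = 0.6660.
Compositions from xᵢ = zᵢ/(1+V/F(Kᵢ−1)), yᵢ = Kᵢxᵢ:
  ethyl acetate: x = 0.3763, y = 0.8129
  o-xylene: x = 0.6237, y = 0.1871

V/F = 0.6660, x_o-xylene = 0.6237, y_o-xylene = 0.1871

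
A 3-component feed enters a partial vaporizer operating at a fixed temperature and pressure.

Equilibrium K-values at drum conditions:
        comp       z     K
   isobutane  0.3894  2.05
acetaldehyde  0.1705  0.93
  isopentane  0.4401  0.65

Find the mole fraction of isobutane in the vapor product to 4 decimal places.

y_isobutane = 0.4386

Let ψ = V/F and solve Σ zᵢ(Kᵢ−1)/(1+ψ(Kᵢ−1)) = 0.
Feasibility: ΣzᵢKᵢ = 1.2429, Σzᵢ/Kᵢ = 1.0504 — both > 1, two phases present.
Newton iteration, ψ⁰ = 0.5:
  ψ = 0.5000: g = 0.06903, g' = -0.2647 → ψ = 0.7608
  ψ = 0.7608: g = 0.00475, g' = -0.2338 → ψ = 0.7811
  ψ = 0.7811: g = 0.00001, g' = -0.2326 → ψ = 0.7812
Converged at ψ = 0.7812.
Compositions from xᵢ = zᵢ/(1+ψ(Kᵢ−1)), yᵢ = Kᵢxᵢ:
  isobutane: x = 0.2139, y = 0.4386
  acetaldehyde: x = 0.1804, y = 0.1677
  isopentane: x = 0.6057, y = 0.3937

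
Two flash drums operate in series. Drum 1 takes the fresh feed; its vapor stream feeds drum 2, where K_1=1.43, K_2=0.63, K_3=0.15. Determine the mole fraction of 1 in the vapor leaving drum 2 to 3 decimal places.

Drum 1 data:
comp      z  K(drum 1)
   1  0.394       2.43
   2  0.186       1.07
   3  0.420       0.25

y_1 (drum 2) = 0.829

Drum 1:
Newton–Raphson from ψ₁ = 0.5:
  ψ₁ = 0.500: g = -0.1629, g' = -0.880 → ψ₁ = 0.315
  ψ₁ = 0.315: g = -0.0111, g' = -0.789 → ψ₁ = 0.301
Converged at ψ₁ = 0.301.
Drum-1 compositions:
  1: x = 0.276, y = 0.670
  2: x = 0.182, y = 0.195
  3: x = 0.542, y = 0.136
Drum-2 feed = drum-1 vapor: z₂ = (0.6695, 0.1949, 0.1356).
Drum 2:
Rachford–Rice: g(ψ₂) = Σ zᵢ(Kᵢ−1)/(1+ψ₂(Kᵢ−1)) = 0.
Check two-phase: ΣzᵢKᵢ = 1.101 > 1 and Σzᵢ/Kᵢ = 1.681 > 1, so g(0) = 0.101 > 0 and g(1) = -0.681 < 0.
Newton iteration, ψ₂⁰ = 0.5:
  ψ₂ = 0.500: g = -0.0520, g' = -0.420 → ψ₂ = 0.376
  ψ₂ = 0.376: g = -0.0055, g' = -0.340 → ψ₂ = 0.360
Converged at ψ₂ = 0.360.
  1: x = 0.580, y = 0.829
  2: x = 0.225, y = 0.142
  3: x = 0.195, y = 0.029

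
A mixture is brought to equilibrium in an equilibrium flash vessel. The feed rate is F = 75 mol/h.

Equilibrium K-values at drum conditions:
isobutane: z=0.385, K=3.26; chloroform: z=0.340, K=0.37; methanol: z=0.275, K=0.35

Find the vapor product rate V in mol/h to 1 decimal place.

Material balance + equilibrium reduce to Σ zᵢ(Kᵢ−1)/(1+V/F(Kᵢ−1)) = 0.
g(0) = ΣzᵢKᵢ − 1 = 0.477 and g(1) = 1 − Σzᵢ/Kᵢ = -0.823, so a root lies in (0, 1).
Newton iteration, V/F⁰ = 0.54:
  V/F = 0.540: g = -0.2082, g' = -0.985 → V/F = 0.329
  V/F = 0.329: g = 0.0019, g' = -1.050 → V/F = 0.330
Converged at V/F = 0.330.
Then V = V/F·F = 0.3304·75 = 24.8 mol/h and L = F − V = 50.2 mol/h.

V = 24.8 mol/h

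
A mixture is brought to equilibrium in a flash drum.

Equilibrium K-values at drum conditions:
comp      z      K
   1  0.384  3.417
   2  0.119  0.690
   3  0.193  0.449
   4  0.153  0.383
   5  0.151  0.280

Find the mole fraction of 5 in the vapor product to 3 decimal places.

Let ψ = V/F and solve Σ zᵢ(Kᵢ−1)/(1+ψ(Kᵢ−1)) = 0.
g(0) = ΣzᵢKᵢ − 1 = 0.582 and g(1) = 1 − Σzᵢ/Kᵢ = -0.653, so a root lies in (0, 1).
Newton iteration, ψ⁰ = 0.38:
  ψ = 0.380: g = 0.0345, g' = -0.966 → ψ = 0.416
Converged at ψ = 0.416.
Compositions from xᵢ = zᵢ/(1+ψ(Kᵢ−1)), yᵢ = Kᵢxᵢ:
  1: x = 0.191, y = 0.654
  2: x = 0.137, y = 0.094
  3: x = 0.250, y = 0.112
  4: x = 0.206, y = 0.079
  5: x = 0.216, y = 0.060

y_5 = 0.060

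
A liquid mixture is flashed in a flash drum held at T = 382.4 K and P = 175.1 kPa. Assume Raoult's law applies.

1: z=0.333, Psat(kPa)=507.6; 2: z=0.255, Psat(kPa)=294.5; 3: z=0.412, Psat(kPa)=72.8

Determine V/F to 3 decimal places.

Raoult's law: Kᵢ = Pᵢˢᵃᵗ/P = Pᵢˢᵃᵗ/175.1.
  K_1 = 507.6/175.1 = 2.89891, K_2 = 294.5/175.1 = 1.68190, K_3 = 72.8/175.1 = 0.41576
Material balance + equilibrium reduce to Σ zᵢ(Kᵢ−1)/(1+V/F(Kᵢ−1)) = 0.
Check two-phase: ΣzᵢKᵢ = 1.566 > 1 and Σzᵢ/Kᵢ = 1.257 > 1, so g(0) = 0.566 > 0 and g(1) = -0.257 < 0.
Newton iteration, V/F⁰ = 0.5:
  V/F = 0.500: g = 0.1140, g' = -0.663 → V/F = 0.672
  V/F = 0.672: g = 0.0007, g' = -0.669 → V/F = 0.673
Converged at V/F = 0.673.

V/F = 0.673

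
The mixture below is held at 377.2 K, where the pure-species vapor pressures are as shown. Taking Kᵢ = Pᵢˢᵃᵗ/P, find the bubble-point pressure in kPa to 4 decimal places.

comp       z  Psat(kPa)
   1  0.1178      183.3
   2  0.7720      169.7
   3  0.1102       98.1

Pbub = 163.4118 kPa

At the bubble point ψ → 0, so ΣzᵢKᵢ = 1 with Kᵢ = Pᵢˢᵃᵗ/P ⇒ P = ΣzᵢPᵢˢᵃᵗ.
P = 0.1178·183.3 + 0.7720·169.7 + 0.1102·98.1 = 163.4118 kPa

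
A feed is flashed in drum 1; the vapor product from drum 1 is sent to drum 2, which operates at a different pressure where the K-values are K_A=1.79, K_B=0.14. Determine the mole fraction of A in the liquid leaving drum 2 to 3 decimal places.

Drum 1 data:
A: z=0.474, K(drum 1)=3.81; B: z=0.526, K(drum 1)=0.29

x_A (drum 2) = 0.521

Drum 1:
Material balance + equilibrium reduce to Σ zᵢ(Kᵢ−1)/(1+ψ₁(Kᵢ−1)) = 0.
Check two-phase: ΣzᵢKᵢ = 1.958 > 1 and Σzᵢ/Kᵢ = 1.938 > 1, so g(0) = 0.958 > 0 and g(1) = -0.938 < 0.
Binary case is linear: z₁(K₁−1)(1+ψ₁(K₂−1)) + z₂(K₂−1)(1+ψ₁(K₁−1)) = 0
⇒ ψ₁ = [z₁(K₁−1)+z₂(K₂−1)] / [−(K₁−1)(K₂−1)] = 0.9585/1.9951 = 0.480
Drum-1 compositions:
  A: x = 0.202, y = 0.768
  B: x = 0.798, y = 0.232
Drum-2 feed = drum-1 vapor: z₂ = (0.7685, 0.2315).
Drum 2:
Material balance + equilibrium reduce to Σ zᵢ(Kᵢ−1)/(1+ψ₂(Kᵢ−1)) = 0.
Feasibility: ΣzᵢKᵢ = 1.408, Σzᵢ/Kᵢ = 2.083 — both > 1, two phases present.
Newton–Raphson from ψ₂ = 0.5:
  ψ₂ = 0.500: g = 0.0859, g' = -0.773 → ψ₂ = 0.611
  ψ₂ = 0.611: g = -0.0102, g' = -0.979 → ψ₂ = 0.601
Converged at ψ₂ = 0.601.
  A: x = 0.521, y = 0.933
  B: x = 0.479, y = 0.067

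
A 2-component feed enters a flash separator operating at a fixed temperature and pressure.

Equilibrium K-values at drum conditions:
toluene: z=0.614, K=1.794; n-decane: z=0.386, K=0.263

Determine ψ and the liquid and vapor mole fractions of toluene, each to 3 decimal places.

ψ = 0.347, x_toluene = 0.481, y_toluene = 0.864

Newton iteration, ψ⁰ = 0.5:
  ψ = 0.500: g = -0.1015, g' = -0.724 → ψ = 0.360
  ψ = 0.360: g = -0.0080, g' = -0.622 → ψ = 0.347
Converged at ψ = 0.347.
Compositions from xᵢ = zᵢ/(1+ψ(Kᵢ−1)), yᵢ = Kᵢxᵢ:
  toluene: x = 0.481, y = 0.864
  n-decane: x = 0.519, y = 0.136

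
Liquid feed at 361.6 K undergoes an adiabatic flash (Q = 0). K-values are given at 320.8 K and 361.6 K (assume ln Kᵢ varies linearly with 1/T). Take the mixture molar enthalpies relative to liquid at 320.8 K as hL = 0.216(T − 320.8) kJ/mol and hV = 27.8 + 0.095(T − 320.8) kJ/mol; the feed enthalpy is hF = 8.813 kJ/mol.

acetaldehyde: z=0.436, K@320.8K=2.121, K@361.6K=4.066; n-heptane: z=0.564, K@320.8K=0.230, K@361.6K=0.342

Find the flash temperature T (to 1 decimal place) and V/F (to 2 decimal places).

T = 332.6 K, V/F = 0.24

Adiabatic flash: solve Rachford–Rice at each trial T, then check hF = ψ·hV(T) + (1−ψ)·hL(T).
  T = 320.8 K: K = (2.121, 0.230), RR gives ψ = 0.063, H_out = 1.755 kJ/mol
  T = 361.6 K: K = (4.066, 0.342), RR gives ψ = 0.479, H_out = 19.757 kJ/mol
  T = 341.2 K: K = (2.994, 0.284), RR gives ψ = 0.326, H_out = 12.664 kJ/mol
  T = 331.0 K: K = (2.534, 0.256), RR gives ψ = 0.219, H_out = 8.008 kJ/mol
  T = 336.1 K: K = (2.758, 0.270), RR gives ψ = 0.276, H_out = 10.476 kJ/mol
  T = 333.6 K: K = (2.646, 0.263), RR gives ψ = 0.249, H_out = 9.306 kJ/mol
  T = 332.3 K: K = (2.590, 0.260), RR gives ψ = 0.234, H_out = 8.668 kJ/mol
Linear interpolation between T = 332.3 (H_out = 8.668) and T = 333.6 (H_out = 9.306) on hF = 8.813 gives T ≈ 332.6 K, at which ψ = 0.24.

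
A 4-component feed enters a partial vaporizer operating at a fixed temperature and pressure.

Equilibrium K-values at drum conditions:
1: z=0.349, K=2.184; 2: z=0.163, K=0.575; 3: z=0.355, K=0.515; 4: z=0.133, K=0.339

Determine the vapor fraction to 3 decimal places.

Rachford–Rice: g(ψ) = Σ zᵢ(Kᵢ−1)/(1+ψ(Kᵢ−1)) = 0.
Check two-phase: ΣzᵢKᵢ = 1.084 > 1 and Σzᵢ/Kᵢ = 1.525 > 1, so g(0) = 0.084 > 0 and g(1) = -0.525 < 0.
Newton iteration, ψ⁰ = 0.37:
  ψ = 0.370: g = -0.1211, g' = -0.504 → ψ = 0.130
  ψ = 0.130: g = 0.0050, g' = -0.565 → ψ = 0.139
Converged at ψ = 0.139.

ψ = 0.139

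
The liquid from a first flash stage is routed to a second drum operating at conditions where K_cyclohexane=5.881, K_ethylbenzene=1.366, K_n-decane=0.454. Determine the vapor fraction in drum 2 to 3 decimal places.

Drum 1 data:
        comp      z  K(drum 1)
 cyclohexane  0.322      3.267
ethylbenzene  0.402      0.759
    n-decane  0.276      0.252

V/F (drum 2) = 0.666

Drum 1:
Newton–Raphson from ψ₁ = 0.5:
  ψ₁ = 0.500: g = -0.0978, g' = -0.788 → ψ₁ = 0.376
Converged at ψ₁ = 0.376.
Drum-1 compositions:
  cyclohexane: x = 0.174, y = 0.568
  ethylbenzene: x = 0.442, y = 0.336
  n-decane: x = 0.384, y = 0.097
Drum-2 feed = drum-1 liquid: z₂ = (0.1737, 0.4421, 0.3841).
Drum 2:
Iterate (Newton) starting at ψ₂ = 0.5:
  ψ₂ = 0.500: g = 0.0948, g' = -0.609 → ψ₂ = 0.656
  ψ₂ = 0.656: g = 0.0057, g' = -0.551 → ψ₂ = 0.666
Converged at ψ₂ = 0.666.
  cyclohexane: x = 0.041, y = 0.240
  ethylbenzene: x = 0.355, y = 0.486
  n-decane: x = 0.604, y = 0.274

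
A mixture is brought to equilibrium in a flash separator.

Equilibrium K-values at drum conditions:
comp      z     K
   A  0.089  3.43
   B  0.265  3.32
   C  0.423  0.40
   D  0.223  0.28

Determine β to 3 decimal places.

Let β = V/F and solve Σ zᵢ(Kᵢ−1)/(1+β(Kᵢ−1)) = 0.
Feasibility: ΣzᵢKᵢ = 1.417, Σzᵢ/Kᵢ = 1.960 — both > 1, two phases present.
Iterate (Newton) starting at β = 0.5:
  β = 0.500: g = -0.2312, g' = -1.006 → β = 0.270
  β = 0.270: g = 0.0062, g' = -1.126 → β = 0.276
Converged at β = 0.276.

β = 0.276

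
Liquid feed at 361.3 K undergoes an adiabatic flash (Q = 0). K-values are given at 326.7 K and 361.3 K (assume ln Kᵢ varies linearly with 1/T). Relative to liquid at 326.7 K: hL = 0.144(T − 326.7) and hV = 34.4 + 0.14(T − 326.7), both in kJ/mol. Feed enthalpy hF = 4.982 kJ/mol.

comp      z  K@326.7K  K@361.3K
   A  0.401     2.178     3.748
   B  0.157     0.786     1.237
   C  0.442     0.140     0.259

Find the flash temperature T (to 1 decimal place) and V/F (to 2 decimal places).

T = 330.2 K, V/F = 0.13

Adiabatic flash: solve Rachford–Rice at each trial T, then check hF = ψ·hV(T) + (1−ψ)·hL(T).
  T = 326.7 K: K = (2.178, 0.786, 0.140), RR gives ψ = 0.067, H_out = 2.320 kJ/mol
  T = 361.3 K: K = (3.748, 1.237, 0.259), RR gives ψ = 0.480, H_out = 21.436 kJ/mol
  T = 344.0 K: K = (2.896, 0.997, 0.193), RR gives ψ = 0.313, H_out = 13.232 kJ/mol
  T = 335.4 K: K = (2.523, 0.889, 0.165), RR gives ψ = 0.208, H_out = 8.384 kJ/mol
  T = 331.0 K: K = (2.344, 0.836, 0.152), RR gives ψ = 0.142, H_out = 5.512 kJ/mol
  T = 328.9 K: K = (2.262, 0.811, 0.146), RR gives ψ = 0.107, H_out = 4.009 kJ/mol
  T = 329.9 K: K = (2.301, 0.823, 0.149), RR gives ψ = 0.124, H_out = 4.737 kJ/mol
Linear interpolation between T = 329.9 (H_out = 4.737) and T = 331.0 (H_out = 5.512) on hF = 4.982 gives T ≈ 330.2 K, at which ψ = 0.13.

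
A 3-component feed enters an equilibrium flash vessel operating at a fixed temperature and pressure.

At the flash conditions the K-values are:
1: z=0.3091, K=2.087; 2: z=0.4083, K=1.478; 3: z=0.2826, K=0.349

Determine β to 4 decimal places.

β = 0.6983

Rachford–Rice: g(β) = Σ zᵢ(Kᵢ−1)/(1+β(Kᵢ−1)) = 0.
Feasibility: ΣzᵢKᵢ = 1.3472, Σzᵢ/Kᵢ = 1.2341 — both > 1, two phases present.
Newton–Raphson from β = 0.54:
  β = 0.5400: g = 0.08314, g' = -0.4888 → β = 0.7101
  β = 0.7101: g = -0.00679, g' = -0.5825 → β = 0.6984
  β = 0.6984: g = -0.00005, g' = -0.5732 → β = 0.6983
Converged at β = 0.6983.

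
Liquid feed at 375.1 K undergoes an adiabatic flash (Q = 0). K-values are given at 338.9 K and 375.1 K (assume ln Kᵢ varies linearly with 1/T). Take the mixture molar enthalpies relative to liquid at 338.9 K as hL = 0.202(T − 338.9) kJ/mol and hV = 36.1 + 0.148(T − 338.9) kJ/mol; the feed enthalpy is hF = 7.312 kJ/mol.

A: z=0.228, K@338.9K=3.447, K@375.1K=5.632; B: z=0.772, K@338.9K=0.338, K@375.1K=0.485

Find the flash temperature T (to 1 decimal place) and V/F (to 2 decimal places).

T = 352.2 K, V/F = 0.13

Adiabatic flash: solve Rachford–Rice at each trial T, then check hF = ψ·hV(T) + (1−ψ)·hL(T).
  T = 338.9 K: K = (3.447, 0.338), RR gives ψ = 0.029, H_out = 1.044 kJ/mol
  T = 375.1 K: K = (5.632, 0.485), RR gives ψ = 0.276, H_out = 16.738 kJ/mol
  T = 357.0 K: K = (4.461, 0.409), RR gives ψ = 0.162, H_out = 9.363 kJ/mol
  T = 347.9 K: K = (3.932, 0.372), RR gives ψ = 0.100, H_out = 5.377 kJ/mol
  T = 352.4 K: K = (4.189, 0.390), RR gives ψ = 0.132, H_out = 7.386 kJ/mol
  T = 350.1 K: K = (4.056, 0.381), RR gives ψ = 0.116, H_out = 6.370 kJ/mol
Linear interpolation between T = 350.1 (H_out = 6.370) and T = 352.4 (H_out = 7.386) on hF = 7.312 gives T ≈ 352.2 K, at which ψ = 0.13.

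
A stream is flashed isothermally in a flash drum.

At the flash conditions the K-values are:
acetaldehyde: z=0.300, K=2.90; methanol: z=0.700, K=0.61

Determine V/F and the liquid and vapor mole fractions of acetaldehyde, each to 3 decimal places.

V/F = 0.401, x_acetaldehyde = 0.170, y_acetaldehyde = 0.494

Material balance + equilibrium reduce to Σ zᵢ(Kᵢ−1)/(1+V/F(Kᵢ−1)) = 0.
g(0) = ΣzᵢKᵢ − 1 = 0.297 and g(1) = 1 − Σzᵢ/Kᵢ = -0.251, so a root lies in (0, 1).
Binary case is linear: z₁(K₁−1)(1+V/F(K₂−1)) + z₂(K₂−1)(1+V/F(K₁−1)) = 0
⇒ V/F = [z₁(K₁−1)+z₂(K₂−1)] / [−(K₁−1)(K₂−1)] = 0.2970/0.7410 = 0.401
Compositions from xᵢ = zᵢ/(1+V/F(Kᵢ−1)), yᵢ = Kᵢxᵢ:
  acetaldehyde: x = 0.170, y = 0.494
  methanol: x = 0.830, y = 0.506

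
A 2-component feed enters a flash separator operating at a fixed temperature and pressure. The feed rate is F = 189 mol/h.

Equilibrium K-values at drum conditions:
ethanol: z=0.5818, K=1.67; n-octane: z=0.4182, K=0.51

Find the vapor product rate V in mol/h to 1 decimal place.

V = 106.4 mol/h

Material balance + equilibrium reduce to Σ zᵢ(Kᵢ−1)/(1+ψ(Kᵢ−1)) = 0.
g(0) = ΣzᵢKᵢ − 1 = 0.1849 and g(1) = 1 − Σzᵢ/Kᵢ = -0.1684, so a root lies in (0, 1).
Binary case is linear: z₁(K₁−1)(1+ψ(K₂−1)) + z₂(K₂−1)(1+ψ(K₁−1)) = 0
⇒ ψ = [z₁(K₁−1)+z₂(K₂−1)] / [−(K₁−1)(K₂−1)] = 0.18489/0.32830 = 0.5632
Then V = ψ·F = 0.5632·189 = 106.4 mol/h and L = F − V = 82.6 mol/h.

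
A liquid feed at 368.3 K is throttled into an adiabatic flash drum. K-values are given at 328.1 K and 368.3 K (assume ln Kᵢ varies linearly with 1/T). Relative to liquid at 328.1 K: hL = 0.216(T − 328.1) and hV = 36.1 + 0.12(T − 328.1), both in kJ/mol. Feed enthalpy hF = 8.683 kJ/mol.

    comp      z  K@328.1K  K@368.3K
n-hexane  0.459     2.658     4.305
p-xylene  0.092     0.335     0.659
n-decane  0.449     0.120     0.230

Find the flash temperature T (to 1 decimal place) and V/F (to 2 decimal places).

Adiabatic flash: solve Rachford–Rice at each trial T, then check hF = ψ·hV(T) + (1−ψ)·hL(T).
  T = 328.1 K: K = (2.658, 0.335, 0.120), RR gives ψ = 0.217, H_out = 7.828 kJ/mol
  T = 368.3 K: K = (4.305, 0.659, 0.230), RR gives ψ = 0.480, H_out = 24.172 kJ/mol
  T = 348.2 K: K = (3.430, 0.479, 0.169), RR gives ψ = 0.363, H_out = 16.734 kJ/mol
  T = 338.1 K: K = (3.029, 0.402, 0.143), RR gives ψ = 0.296, H_out = 12.551 kJ/mol
  T = 333.1 K: K = (2.840, 0.368, 0.131), RR gives ψ = 0.258, H_out = 10.282 kJ/mol
  T = 330.6 K: K = (2.748, 0.351, 0.126), RR gives ψ = 0.238, H_out = 9.081 kJ/mol
  T = 329.4 K: K = (2.705, 0.343, 0.123), RR gives ψ = 0.228, H_out = 8.487 kJ/mol
Linear interpolation between T = 329.4 (H_out = 8.487) and T = 330.6 (H_out = 9.081) on hF = 8.683 gives T ≈ 329.8 K, at which ψ = 0.23.

T = 329.8 K, V/F = 0.23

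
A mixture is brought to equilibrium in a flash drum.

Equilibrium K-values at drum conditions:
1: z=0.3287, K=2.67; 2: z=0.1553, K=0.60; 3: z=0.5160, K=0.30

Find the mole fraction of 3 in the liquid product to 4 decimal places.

x_3 = 0.5623

Let β = V/F and solve Σ zᵢ(Kᵢ−1)/(1+β(Kᵢ−1)) = 0.
g(0) = ΣzᵢKᵢ − 1 = 0.1256 and g(1) = 1 − Σzᵢ/Kᵢ = -1.1019, so a root lies in (0, 1).
Newton–Raphson from β = 0.5:
  β = 0.5000: g = -0.33420, g' = -0.9095 → β = 0.1326
  β = 0.1326: g = -0.01430, g' = -0.9494 → β = 0.1175
  β = 0.1175: g = 0.00014, g' = -0.9682 → β = 0.1176
Converged at β = 0.1176.
Compositions from xᵢ = zᵢ/(1+β(Kᵢ−1)), yᵢ = Kᵢxᵢ:
  1: x = 0.2747, y = 0.7335
  2: x = 0.1630, y = 0.0978
  3: x = 0.5623, y = 0.1687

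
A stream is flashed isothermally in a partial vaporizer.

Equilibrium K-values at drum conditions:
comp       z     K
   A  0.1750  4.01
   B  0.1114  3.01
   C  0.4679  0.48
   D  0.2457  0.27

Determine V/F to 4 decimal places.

Material balance + equilibrium reduce to Σ zᵢ(Kᵢ−1)/(1+V/F(Kᵢ−1)) = 0.
Check two-phase: ΣzᵢKᵢ = 1.3280 > 1 and Σzᵢ/Kᵢ = 1.9654 > 1, so g(0) = 0.3280 > 0 and g(1) = -0.9654 < 0.
Iterate (Newton) starting at V/F = 0.5:
  V/F = 0.5000: g = -0.28930, g' = -0.9204 → V/F = 0.1857
  V/F = 0.1857: g = 0.02416, g' = -1.2213 → V/F = 0.2055
  V/F = 0.2055: g = 0.00051, g' = -1.1706 → V/F = 0.2059
Converged at V/F = 0.2059.

V/F = 0.2059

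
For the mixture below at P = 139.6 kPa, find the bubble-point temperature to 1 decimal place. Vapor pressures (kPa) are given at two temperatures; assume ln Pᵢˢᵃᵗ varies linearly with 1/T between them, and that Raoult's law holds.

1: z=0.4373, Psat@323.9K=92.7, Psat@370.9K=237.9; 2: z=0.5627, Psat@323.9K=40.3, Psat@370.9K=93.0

Bubble-point temperature: ΣzᵢPᵢˢᵃᵗ(T) = P. Interpolate ln Pᵢˢᵃᵗ = aᵢ + bᵢ/T.
  T = 323.9 K: ΣzᵢPᵢˢᵃᵗ = 63.21 kPa
  T = 370.9 K: ΣzᵢPᵢˢᵃᵗ = 156.36 kPa
  T = 347.4 K: ΣzᵢPᵢˢᵃᵗ = 102.48 kPa
  T = 359.1 K: ΣzᵢPᵢˢᵃᵗ = 127.34 kPa
  T = 365.0 K: ΣzᵢPᵢˢᵃᵗ = 141.34 kPa
  T = 362.1 K: ΣzᵢPᵢˢᵃᵗ = 134.33 kPa
Interpolating between 362.1 K and 365.0 K gives T ≈ 364.3 K.

T = 364.3 K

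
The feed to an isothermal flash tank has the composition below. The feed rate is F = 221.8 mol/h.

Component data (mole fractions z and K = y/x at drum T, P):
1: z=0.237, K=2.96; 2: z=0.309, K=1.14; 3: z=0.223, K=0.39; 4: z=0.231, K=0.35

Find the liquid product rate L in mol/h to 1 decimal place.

Material balance + equilibrium reduce to Σ zᵢ(Kᵢ−1)/(1+ψ(Kᵢ−1)) = 0.
g(0) = ΣzᵢKᵢ − 1 = 0.222 and g(1) = 1 − Σzᵢ/Kᵢ = -0.583, so a root lies in (0, 1).
Newton–Raphson from ψ = 0.5:
  ψ = 0.500: g = -0.1431, g' = -0.624 → ψ = 0.270
  ψ = 0.270: g = 0.0002, g' = -0.657 → ψ = 0.271
Converged at ψ = 0.271.
Then V = ψ·F = 0.2707·221.8 = 60.1 mol/h and L = F − V = 161.7 mol/h.

L = 161.7 mol/h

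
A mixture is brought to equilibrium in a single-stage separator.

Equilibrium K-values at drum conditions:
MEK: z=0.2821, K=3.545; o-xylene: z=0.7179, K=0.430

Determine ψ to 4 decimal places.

ψ = 0.2128

Let ψ = V/F and solve Σ zᵢ(Kᵢ−1)/(1+ψ(Kᵢ−1)) = 0.
Check two-phase: ΣzᵢKᵢ = 1.3087 > 1 and Σzᵢ/Kᵢ = 1.7491 > 1, so g(0) = 0.3087 > 0 and g(1) = -0.7491 < 0.
Newton iteration, ψ⁰ = 0.5:
  ψ = 0.5000: g = -0.25638, g' = -0.8101 → ψ = 0.1835
  ψ = 0.1835: g = 0.03239, g' = -1.1399 → ψ = 0.2119
  ψ = 0.2119: g = 0.00098, g' = -1.0729 → ψ = 0.2128
Converged at ψ = 0.2128.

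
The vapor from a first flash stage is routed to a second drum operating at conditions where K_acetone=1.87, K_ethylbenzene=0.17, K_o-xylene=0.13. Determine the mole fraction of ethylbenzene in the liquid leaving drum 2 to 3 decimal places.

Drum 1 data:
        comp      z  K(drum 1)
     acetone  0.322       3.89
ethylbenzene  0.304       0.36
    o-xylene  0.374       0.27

Drum 1:
Let ψ₁ = V/F and solve Σ zᵢ(Kᵢ−1)/(1+ψ₁(Kᵢ−1)) = 0.
g(0) = ΣzᵢKᵢ − 1 = 0.463 and g(1) = 1 − Σzᵢ/Kᵢ = -1.312, so a root lies in (0, 1).
Newton–Raphson from ψ₁ = 0.42:
  ψ₁ = 0.420: g = -0.2395, g' = -1.196 → ψ₁ = 0.220
  ψ₁ = 0.220: g = 0.0175, g' = -1.457 → ψ₁ = 0.232
Converged at ψ₁ = 0.232.
Drum-1 compositions:
  acetone: x = 0.193, y = 0.750
  ethylbenzene: x = 0.357, y = 0.129
  o-xylene: x = 0.450, y = 0.122
Drum-2 feed = drum-1 vapor: z₂ = (0.7499, 0.1285, 0.1216).
Drum 2:
Let ψ₂ = V/F and solve Σ zᵢ(Kᵢ−1)/(1+ψ₂(Kᵢ−1)) = 0.
g(0) = ΣzᵢKᵢ − 1 = 0.440 and g(1) = 1 − Σzᵢ/Kᵢ = -1.092, so a root lies in (0, 1).
Iterate (Newton) starting at ψ₂ = 0.5:
  ψ₂ = 0.500: g = 0.0851, g' = -0.823 → ψ₂ = 0.603
  ψ₂ = 0.603: g = -0.0086, g' = -1.007 → ψ₂ = 0.595
Converged at ψ₂ = 0.595.
  acetone: x = 0.494, y = 0.924
  ethylbenzene: x = 0.254, y = 0.043
  o-xylene: x = 0.252, y = 0.033

x_ethylbenzene (drum 2) = 0.254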